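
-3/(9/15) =-5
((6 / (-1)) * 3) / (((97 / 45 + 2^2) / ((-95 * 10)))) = 769500 / 277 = 2777.98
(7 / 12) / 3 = 7 / 36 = 0.19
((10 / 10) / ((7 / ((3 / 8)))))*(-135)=-405 / 56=-7.23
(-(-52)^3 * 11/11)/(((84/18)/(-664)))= -140045568/7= -20006509.71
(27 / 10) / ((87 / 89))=801 / 290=2.76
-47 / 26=-1.81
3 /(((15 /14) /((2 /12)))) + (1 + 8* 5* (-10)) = -398.53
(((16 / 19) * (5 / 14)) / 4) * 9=90 / 133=0.68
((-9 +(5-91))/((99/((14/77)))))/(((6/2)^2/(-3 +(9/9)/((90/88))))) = 3458/88209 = 0.04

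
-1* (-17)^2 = -289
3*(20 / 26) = 30 / 13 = 2.31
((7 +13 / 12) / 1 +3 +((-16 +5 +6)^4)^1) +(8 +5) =7789 / 12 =649.08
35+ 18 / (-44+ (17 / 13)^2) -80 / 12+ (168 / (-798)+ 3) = 30.70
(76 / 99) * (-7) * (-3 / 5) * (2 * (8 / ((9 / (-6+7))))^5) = 34865152 / 9743085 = 3.58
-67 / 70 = -0.96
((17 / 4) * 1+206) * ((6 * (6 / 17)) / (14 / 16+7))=6728 / 119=56.54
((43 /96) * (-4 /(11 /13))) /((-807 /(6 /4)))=559 /142032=0.00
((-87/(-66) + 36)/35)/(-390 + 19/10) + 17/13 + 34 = 137155510/3884881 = 35.30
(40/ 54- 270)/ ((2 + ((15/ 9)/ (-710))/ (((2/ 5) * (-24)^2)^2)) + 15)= -152224727040/ 9610887143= -15.84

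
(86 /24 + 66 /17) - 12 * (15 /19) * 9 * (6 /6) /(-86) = 1409531 /166668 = 8.46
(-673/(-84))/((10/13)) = 8749/840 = 10.42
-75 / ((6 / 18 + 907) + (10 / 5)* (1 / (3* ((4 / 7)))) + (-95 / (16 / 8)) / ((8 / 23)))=-0.10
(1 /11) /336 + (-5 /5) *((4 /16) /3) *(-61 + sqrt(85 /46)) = 6263 /1232-sqrt(3910) /552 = 4.97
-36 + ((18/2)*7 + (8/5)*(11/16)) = 281/10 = 28.10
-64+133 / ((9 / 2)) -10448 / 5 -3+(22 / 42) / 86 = -57621469 / 27090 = -2127.04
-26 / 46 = -13 / 23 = -0.57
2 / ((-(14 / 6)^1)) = -0.86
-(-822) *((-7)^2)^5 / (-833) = -4738666422 / 17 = -278745083.65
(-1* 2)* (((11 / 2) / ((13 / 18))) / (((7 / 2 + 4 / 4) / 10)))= -440 / 13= -33.85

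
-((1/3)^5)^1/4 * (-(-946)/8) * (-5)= 2365/3888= 0.61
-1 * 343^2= -117649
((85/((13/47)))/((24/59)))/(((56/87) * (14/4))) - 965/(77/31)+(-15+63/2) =-8222889/224224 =-36.67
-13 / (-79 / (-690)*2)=-4485 / 79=-56.77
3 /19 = 0.16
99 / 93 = 33 / 31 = 1.06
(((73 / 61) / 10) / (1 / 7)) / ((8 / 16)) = 511 / 305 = 1.68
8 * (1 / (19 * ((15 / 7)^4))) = 19208 / 961875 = 0.02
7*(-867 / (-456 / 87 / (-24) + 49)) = -528003 / 4282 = -123.31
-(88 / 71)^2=-7744 / 5041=-1.54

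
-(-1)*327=327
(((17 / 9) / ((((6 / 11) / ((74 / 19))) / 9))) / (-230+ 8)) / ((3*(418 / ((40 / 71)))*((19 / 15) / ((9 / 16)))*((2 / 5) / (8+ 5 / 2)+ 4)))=-44625 / 1651866688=-0.00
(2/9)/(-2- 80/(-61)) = -61/189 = -0.32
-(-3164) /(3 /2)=6328 /3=2109.33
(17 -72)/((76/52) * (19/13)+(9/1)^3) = -9295/123562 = -0.08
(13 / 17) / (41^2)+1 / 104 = 29929 / 2972008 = 0.01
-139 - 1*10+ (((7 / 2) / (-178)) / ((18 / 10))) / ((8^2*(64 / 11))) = -1955414401 / 13123584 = -149.00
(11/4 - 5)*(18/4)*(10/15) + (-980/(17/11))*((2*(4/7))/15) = -11233/204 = -55.06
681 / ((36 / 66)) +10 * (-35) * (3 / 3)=1797 / 2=898.50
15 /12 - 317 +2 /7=-8833 /28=-315.46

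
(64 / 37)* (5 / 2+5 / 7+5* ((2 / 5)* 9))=9504 / 259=36.69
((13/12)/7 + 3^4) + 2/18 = 20479/252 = 81.27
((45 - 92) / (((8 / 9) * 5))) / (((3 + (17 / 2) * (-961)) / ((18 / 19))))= 3807 / 3102890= 0.00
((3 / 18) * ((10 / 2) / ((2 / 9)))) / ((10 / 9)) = 27 / 8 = 3.38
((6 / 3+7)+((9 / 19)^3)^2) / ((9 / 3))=141314790 / 47045881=3.00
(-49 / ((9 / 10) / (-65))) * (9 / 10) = 3185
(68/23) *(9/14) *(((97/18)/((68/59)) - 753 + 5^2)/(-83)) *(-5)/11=-4426745/587972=-7.53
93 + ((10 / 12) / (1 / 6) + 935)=1033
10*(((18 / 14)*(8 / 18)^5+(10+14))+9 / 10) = 11446063 / 45927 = 249.22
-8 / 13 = -0.62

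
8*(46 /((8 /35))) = 1610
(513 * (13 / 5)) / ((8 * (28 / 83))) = 553527 / 1120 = 494.22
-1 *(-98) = 98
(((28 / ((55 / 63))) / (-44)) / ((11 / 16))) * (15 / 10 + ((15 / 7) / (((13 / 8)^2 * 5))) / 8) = -164808 / 102245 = -1.61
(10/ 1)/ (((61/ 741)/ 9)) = 66690/ 61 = 1093.28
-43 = -43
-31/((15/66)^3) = -330088/125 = -2640.70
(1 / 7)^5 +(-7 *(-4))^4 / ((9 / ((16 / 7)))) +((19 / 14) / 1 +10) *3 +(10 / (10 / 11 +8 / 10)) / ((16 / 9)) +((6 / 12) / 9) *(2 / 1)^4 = 1973449448085 / 12638864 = 156141.36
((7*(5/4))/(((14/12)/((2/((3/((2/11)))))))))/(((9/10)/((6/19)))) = 200/627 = 0.32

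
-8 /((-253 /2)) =16 /253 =0.06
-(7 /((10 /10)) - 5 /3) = -16 /3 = -5.33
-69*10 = -690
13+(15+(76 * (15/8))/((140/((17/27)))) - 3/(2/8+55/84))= 242513/9576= 25.33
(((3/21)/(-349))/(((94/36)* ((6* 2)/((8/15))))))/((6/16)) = -32/1722315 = -0.00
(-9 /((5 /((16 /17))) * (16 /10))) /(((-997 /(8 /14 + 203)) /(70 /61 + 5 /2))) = 5707125 /7237223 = 0.79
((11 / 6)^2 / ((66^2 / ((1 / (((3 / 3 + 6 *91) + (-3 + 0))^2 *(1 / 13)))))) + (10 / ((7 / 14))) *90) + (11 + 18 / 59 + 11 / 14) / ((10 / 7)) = 204613638897403 / 113142251520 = 1808.46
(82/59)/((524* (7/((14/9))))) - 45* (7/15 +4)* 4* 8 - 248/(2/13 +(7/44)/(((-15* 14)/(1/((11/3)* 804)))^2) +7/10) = -12504448769349985267723/1860102942800716773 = -6722.45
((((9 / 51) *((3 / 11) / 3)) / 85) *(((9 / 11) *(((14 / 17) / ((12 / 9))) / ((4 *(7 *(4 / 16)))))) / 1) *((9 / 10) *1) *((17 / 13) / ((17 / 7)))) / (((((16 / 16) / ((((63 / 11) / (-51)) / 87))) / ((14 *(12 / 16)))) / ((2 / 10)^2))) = -750141 / 209548760135000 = -0.00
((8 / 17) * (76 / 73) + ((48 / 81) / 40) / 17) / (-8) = -41113 / 670140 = -0.06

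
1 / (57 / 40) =40 / 57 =0.70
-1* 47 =-47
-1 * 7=-7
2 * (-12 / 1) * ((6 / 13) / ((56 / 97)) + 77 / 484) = -23028 / 1001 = -23.00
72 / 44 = 18 / 11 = 1.64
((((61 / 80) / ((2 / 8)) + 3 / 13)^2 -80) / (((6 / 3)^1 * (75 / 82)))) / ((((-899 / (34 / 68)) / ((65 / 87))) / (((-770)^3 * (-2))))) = 87606870720523 / 6100614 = 14360336.64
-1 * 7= -7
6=6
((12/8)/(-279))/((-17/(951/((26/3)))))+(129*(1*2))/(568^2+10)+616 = 209486714267/340056236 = 616.04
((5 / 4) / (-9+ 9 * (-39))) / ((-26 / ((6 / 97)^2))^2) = -9 / 119691587912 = -0.00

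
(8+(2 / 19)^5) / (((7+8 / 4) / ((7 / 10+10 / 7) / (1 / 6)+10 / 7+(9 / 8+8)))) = 20.73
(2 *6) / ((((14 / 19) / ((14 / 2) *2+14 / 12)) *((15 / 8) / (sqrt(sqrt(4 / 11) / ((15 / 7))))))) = 1976 *11^(3 / 4) *sqrt(210) / 2475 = 69.88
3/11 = 0.27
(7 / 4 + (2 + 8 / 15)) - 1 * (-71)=4517 / 60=75.28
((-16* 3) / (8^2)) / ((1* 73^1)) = -3 / 292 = -0.01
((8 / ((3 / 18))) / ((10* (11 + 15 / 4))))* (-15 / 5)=-288 / 295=-0.98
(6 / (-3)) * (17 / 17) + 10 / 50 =-9 / 5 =-1.80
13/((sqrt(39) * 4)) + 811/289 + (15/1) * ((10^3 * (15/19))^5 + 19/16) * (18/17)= sqrt(39)/12 + 27884250000000124035227207/5724740888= 4870831806283164.48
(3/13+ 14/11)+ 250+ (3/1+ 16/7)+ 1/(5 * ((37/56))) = 47609566/185185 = 257.09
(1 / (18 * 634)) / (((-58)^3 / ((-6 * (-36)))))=-3 / 30925252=-0.00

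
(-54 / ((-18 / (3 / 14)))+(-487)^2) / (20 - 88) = -3487.79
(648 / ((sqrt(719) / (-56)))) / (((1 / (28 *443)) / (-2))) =900232704 *sqrt(719) / 719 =33573014.72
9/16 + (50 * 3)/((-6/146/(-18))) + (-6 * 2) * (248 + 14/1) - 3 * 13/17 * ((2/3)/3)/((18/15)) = 153137425/2448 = 62556.14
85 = 85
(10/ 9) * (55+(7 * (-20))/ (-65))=7430/ 117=63.50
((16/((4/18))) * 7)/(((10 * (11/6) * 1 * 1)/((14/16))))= 1323/55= 24.05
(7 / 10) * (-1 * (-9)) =6.30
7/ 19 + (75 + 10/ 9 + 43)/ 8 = 2609/ 171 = 15.26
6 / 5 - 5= -19 / 5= -3.80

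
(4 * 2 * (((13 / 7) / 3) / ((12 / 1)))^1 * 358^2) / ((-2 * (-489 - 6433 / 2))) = 3332264 / 466893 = 7.14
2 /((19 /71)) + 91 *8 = 13974 /19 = 735.47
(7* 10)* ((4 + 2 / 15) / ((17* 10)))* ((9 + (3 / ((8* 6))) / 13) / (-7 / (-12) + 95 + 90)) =406441 / 4921670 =0.08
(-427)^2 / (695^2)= 182329 / 483025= 0.38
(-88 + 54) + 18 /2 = -25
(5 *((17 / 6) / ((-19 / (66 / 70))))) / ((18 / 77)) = -2057 / 684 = -3.01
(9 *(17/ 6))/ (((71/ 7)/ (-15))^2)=562275/ 10082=55.77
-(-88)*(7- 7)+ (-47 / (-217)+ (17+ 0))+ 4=4604 / 217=21.22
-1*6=-6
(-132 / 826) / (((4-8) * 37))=33 / 30562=0.00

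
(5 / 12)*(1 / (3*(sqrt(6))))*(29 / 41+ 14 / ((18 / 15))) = 3805*sqrt(6) / 13284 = 0.70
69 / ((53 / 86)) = 5934 / 53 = 111.96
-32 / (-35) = 32 / 35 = 0.91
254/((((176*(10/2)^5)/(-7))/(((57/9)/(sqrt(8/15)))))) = -16891*sqrt(30)/3300000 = -0.03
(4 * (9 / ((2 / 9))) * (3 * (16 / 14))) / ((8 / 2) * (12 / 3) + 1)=3888 / 119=32.67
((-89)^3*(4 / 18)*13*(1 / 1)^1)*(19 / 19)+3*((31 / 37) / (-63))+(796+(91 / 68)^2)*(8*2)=-2023812.50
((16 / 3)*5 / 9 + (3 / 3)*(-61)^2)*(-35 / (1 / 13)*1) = -45748885 / 27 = -1694403.15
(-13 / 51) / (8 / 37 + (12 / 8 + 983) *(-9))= 962 / 33438711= 0.00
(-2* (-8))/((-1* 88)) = -2/11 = -0.18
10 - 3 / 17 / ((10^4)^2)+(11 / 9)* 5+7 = 353599999973 / 15300000000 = 23.11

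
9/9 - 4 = -3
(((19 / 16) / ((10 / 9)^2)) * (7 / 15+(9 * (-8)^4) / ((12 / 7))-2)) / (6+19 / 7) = 1158230367 / 488000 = 2373.42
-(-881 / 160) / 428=881 / 68480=0.01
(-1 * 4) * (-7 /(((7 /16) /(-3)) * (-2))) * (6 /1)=576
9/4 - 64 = -247/4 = -61.75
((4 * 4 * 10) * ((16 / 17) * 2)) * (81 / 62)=207360 / 527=393.47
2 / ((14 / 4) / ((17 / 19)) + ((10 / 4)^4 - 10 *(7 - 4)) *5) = 544 / 13389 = 0.04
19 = 19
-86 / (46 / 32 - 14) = 6.85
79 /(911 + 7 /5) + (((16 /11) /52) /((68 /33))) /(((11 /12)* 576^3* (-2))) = 5097379919639 /58871511908352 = 0.09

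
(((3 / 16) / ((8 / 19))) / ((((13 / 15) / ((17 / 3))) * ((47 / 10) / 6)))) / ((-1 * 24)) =-24225 / 156416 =-0.15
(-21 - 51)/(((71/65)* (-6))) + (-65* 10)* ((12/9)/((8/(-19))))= 440765/213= 2069.32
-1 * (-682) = 682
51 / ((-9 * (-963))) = 17 / 2889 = 0.01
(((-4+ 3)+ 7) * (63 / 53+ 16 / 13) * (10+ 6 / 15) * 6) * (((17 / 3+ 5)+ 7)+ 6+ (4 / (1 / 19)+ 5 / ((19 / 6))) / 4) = 39006.81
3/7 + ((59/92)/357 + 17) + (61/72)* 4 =2051363/98532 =20.82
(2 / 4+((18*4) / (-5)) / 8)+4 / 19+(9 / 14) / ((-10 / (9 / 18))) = -5967 / 5320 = -1.12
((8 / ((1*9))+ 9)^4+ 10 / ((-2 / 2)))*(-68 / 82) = -2131005454 / 269001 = -7921.92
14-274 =-260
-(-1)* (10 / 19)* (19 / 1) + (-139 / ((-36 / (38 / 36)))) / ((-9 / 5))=45115 / 5832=7.74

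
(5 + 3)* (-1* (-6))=48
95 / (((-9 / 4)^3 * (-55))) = 1216 / 8019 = 0.15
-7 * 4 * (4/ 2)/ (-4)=14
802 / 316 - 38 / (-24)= 3907 / 948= 4.12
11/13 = 0.85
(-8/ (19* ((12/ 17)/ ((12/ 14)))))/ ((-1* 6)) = 34/ 399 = 0.09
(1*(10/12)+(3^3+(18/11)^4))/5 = 3074903/439230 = 7.00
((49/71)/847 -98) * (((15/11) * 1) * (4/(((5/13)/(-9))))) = 1182043044/94501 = 12508.26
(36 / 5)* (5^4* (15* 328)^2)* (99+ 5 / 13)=140736009600000 / 13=10825846892307.69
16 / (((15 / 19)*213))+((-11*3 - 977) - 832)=-1841.90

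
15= 15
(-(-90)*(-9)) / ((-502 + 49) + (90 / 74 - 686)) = 14985 / 21049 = 0.71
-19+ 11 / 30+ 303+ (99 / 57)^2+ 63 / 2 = 1726753 / 5415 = 318.88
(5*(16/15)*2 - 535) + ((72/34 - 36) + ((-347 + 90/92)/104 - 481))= -254363767/243984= -1042.54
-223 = -223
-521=-521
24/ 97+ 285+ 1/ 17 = 285.31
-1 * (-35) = 35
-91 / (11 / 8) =-728 / 11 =-66.18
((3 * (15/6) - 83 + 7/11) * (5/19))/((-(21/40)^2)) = 71.48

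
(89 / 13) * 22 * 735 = 1439130 / 13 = 110702.31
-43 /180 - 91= -91.24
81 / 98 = 0.83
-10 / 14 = -5 / 7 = -0.71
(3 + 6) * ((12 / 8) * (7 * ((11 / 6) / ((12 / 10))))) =1155 / 8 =144.38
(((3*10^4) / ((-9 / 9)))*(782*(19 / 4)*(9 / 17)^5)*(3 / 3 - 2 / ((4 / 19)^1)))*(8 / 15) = 103217652000 / 4913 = 21009088.54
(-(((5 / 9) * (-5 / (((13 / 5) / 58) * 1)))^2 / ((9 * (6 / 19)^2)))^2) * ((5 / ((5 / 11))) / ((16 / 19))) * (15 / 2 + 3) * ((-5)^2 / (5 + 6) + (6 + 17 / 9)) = -1505449089887621826171875 / 59013955127088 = -25510052438.37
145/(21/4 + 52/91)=4060/163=24.91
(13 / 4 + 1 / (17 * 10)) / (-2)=-1107 / 680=-1.63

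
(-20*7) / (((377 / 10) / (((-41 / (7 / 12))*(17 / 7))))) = 1672800 / 2639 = 633.88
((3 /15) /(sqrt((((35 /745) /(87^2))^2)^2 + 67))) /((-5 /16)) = -10175119871688 * sqrt(27096544199280240023930077) /677413604982006000598251925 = -0.08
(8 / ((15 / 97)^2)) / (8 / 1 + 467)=75272 / 106875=0.70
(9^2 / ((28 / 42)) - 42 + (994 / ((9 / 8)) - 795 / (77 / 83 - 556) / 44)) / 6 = 1952299015 / 12162744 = 160.51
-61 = -61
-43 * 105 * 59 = -266385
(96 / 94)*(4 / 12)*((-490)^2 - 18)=3841312 / 47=81730.04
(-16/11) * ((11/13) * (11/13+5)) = -7.20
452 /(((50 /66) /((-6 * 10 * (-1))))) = 178992 /5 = 35798.40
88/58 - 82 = -2334/29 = -80.48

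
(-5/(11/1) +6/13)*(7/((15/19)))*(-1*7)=-931/2145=-0.43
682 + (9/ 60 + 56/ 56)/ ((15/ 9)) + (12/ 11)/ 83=62330797/ 91300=682.70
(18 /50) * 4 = 36 /25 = 1.44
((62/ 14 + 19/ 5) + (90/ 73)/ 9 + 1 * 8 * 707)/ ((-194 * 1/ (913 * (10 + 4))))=-13213350502/ 35405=-373205.78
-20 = -20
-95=-95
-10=-10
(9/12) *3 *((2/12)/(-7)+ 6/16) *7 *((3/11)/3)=177/352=0.50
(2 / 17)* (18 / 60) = 3 / 85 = 0.04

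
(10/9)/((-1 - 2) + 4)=10/9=1.11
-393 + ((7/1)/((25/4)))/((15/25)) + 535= 2158/15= 143.87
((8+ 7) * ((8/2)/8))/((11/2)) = 15/11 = 1.36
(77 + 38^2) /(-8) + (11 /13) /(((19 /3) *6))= -375643 /1976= -190.10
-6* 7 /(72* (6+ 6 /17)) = -119 /1296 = -0.09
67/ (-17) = -67/ 17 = -3.94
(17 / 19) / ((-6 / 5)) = -85 / 114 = -0.75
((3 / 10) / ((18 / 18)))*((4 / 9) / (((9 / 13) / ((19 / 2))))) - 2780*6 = -2251553 / 135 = -16678.17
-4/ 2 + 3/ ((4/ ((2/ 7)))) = -25/ 14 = -1.79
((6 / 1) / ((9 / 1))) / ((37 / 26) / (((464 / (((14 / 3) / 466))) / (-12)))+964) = 1405456 / 2032288599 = 0.00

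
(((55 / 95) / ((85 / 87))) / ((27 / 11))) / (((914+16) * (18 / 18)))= 3509 / 13517550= 0.00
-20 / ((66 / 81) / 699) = -188730 / 11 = -17157.27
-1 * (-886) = 886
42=42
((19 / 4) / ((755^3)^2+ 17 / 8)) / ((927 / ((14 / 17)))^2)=7448 / 367984060937484180032008377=0.00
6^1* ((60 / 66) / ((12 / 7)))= 35 / 11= 3.18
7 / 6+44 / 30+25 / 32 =1639 / 480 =3.41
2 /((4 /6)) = 3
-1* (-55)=55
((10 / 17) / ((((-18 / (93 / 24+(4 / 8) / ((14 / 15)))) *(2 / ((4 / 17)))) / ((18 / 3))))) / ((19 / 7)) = -65 / 1734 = -0.04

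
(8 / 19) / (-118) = -4 / 1121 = -0.00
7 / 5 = 1.40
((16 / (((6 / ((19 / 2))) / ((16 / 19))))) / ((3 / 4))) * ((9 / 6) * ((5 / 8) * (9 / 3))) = 80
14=14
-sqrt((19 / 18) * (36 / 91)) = -sqrt(3458) / 91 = -0.65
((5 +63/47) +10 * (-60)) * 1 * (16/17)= -446432/799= -558.74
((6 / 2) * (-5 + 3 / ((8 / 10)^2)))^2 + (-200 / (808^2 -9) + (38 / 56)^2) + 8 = 2185183229 / 233983232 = 9.34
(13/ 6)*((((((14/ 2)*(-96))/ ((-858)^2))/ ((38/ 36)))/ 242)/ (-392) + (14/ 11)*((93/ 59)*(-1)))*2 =-12983928899/ 1493543051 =-8.69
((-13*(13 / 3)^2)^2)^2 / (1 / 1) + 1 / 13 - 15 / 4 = 1211500425115861 / 341172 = 3550996052.18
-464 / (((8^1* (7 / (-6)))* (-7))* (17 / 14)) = -696 / 119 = -5.85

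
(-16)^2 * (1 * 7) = 1792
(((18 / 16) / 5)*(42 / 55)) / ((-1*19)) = -189 / 20900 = -0.01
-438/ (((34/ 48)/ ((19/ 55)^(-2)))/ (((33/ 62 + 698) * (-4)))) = 2754348458400/ 190247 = 14477749.76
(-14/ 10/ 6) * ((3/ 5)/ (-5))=7/ 250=0.03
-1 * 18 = -18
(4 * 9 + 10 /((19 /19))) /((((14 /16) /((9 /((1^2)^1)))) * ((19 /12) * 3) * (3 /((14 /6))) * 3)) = 1472 /57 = 25.82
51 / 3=17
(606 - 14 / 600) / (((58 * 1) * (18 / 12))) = 181793 / 26100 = 6.97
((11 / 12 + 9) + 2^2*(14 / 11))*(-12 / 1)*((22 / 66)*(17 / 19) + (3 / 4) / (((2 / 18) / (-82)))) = 99626.61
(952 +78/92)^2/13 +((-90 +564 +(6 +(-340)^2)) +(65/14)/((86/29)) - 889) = 766025985217/4139954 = 185032.49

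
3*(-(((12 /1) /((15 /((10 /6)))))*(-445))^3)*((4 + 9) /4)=18329194000 /9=2036577111.11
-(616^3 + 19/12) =-2804938771/12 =-233744897.58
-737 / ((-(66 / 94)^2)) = 148003 / 99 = 1494.98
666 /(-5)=-666 /5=-133.20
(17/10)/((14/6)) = 51/70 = 0.73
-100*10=-1000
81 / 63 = 9 / 7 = 1.29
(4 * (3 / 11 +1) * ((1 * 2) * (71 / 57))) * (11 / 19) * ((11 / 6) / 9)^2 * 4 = 962192 / 789507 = 1.22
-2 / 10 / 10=-1 / 50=-0.02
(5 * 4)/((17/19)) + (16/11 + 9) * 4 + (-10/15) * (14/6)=105382/1683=62.62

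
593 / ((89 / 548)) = 3651.28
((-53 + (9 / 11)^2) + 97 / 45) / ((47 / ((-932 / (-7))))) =-36375028 / 255915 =-142.14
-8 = -8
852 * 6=5112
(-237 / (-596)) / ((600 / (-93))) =-7347 / 119200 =-0.06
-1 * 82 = -82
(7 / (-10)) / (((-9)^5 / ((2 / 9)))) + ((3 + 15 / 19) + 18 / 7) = 2247996361 / 353408265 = 6.36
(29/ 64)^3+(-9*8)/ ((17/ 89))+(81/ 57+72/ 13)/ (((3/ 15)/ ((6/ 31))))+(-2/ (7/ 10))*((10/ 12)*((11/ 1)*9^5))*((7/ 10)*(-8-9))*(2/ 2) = 627973995099452317/ 34123022336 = 18403234.89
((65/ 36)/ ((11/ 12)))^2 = 4225/ 1089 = 3.88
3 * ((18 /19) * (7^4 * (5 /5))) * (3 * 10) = 3889620 /19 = 204716.84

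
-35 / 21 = -5 / 3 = -1.67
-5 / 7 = -0.71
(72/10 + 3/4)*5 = 159/4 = 39.75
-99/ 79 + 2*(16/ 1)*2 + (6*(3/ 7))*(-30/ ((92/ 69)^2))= 42811/ 2212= 19.35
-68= -68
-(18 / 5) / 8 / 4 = -9 / 80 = -0.11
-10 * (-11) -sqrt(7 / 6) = 110 -sqrt(42) / 6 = 108.92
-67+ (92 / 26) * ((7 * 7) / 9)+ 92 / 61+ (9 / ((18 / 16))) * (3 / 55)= -17974367 / 392535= -45.79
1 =1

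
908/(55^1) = 908/55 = 16.51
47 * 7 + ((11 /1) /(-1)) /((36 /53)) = 11261 /36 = 312.81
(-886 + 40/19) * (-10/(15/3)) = 1767.79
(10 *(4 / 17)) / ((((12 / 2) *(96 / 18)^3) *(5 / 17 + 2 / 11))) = 495 / 91136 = 0.01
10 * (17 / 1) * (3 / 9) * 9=510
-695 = -695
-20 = -20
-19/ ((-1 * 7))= 19/ 7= 2.71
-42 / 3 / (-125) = 14 / 125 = 0.11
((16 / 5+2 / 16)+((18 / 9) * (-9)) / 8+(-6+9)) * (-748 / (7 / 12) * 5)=-26126.57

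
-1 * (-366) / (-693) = -122 / 231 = -0.53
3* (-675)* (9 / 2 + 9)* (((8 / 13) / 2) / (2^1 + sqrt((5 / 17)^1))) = -413100 / 91 + 12150* sqrt(85) / 91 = -3308.60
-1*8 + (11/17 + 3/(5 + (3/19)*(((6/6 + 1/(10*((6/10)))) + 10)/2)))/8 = -159181/20264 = -7.86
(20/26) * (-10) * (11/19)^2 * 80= -968000/4693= -206.26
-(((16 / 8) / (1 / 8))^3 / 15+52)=-4876 / 15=-325.07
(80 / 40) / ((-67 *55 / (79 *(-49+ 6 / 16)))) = 30731 / 14740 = 2.08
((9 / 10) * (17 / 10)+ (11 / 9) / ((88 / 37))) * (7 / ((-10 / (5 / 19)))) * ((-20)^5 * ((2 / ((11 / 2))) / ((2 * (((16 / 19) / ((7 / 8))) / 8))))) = 180271000 / 99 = 1820919.19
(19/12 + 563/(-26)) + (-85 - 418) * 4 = -317003/156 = -2032.07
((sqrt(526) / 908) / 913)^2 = 263 / 343623816008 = 0.00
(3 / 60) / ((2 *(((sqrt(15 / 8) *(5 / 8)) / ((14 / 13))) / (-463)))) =-12964 *sqrt(30) / 4875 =-14.57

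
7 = 7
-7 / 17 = -0.41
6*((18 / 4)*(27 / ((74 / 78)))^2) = 29937843 / 1369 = 21868.40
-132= -132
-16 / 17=-0.94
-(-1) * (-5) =-5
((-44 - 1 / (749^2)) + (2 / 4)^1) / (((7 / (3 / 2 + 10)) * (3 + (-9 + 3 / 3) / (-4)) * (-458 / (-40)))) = -1122563047 / 899284603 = -1.25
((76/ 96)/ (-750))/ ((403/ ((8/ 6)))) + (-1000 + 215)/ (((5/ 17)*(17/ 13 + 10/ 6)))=-897.34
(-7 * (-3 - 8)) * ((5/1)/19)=385/19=20.26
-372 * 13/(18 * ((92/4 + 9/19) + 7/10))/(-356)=38285/1226331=0.03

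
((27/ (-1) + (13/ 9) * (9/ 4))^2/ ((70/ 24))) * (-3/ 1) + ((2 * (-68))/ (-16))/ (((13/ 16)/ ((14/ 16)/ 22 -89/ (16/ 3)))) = -3020375/ 4004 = -754.34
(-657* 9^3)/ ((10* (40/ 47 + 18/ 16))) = -90043164/ 3715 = -24237.73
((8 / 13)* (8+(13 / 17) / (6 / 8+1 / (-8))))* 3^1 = 18816 / 1105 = 17.03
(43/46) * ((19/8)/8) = 817/2944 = 0.28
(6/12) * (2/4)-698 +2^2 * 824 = 10393/4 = 2598.25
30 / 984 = 5 / 164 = 0.03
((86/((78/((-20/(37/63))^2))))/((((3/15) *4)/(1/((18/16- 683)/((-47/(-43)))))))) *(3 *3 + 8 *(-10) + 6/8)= 3494572200/19416527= 179.98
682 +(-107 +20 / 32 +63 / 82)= 189057 / 328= 576.39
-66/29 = -2.28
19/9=2.11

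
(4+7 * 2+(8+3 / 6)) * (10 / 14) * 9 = 2385 / 14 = 170.36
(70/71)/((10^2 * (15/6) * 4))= 7/7100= 0.00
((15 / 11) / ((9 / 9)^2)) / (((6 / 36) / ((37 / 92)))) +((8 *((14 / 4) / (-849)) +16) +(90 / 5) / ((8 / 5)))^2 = 2171010439693 / 2917802448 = 744.06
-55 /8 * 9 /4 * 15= -7425 /32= -232.03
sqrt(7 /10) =sqrt(70) /10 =0.84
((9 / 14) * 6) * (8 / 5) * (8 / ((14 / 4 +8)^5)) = 55296 / 225272005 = 0.00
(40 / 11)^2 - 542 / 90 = 7.20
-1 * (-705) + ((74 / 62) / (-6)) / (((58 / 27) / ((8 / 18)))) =704.96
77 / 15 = 5.13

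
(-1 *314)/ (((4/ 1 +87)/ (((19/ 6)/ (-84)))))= 2983/ 22932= 0.13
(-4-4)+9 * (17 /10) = 73 /10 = 7.30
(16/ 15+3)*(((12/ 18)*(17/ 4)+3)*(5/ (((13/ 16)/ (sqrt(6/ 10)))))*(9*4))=13664*sqrt(15)/ 13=4070.80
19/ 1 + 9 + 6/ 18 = 28.33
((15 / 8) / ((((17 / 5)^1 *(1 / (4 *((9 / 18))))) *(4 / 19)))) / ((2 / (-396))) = -141075 / 136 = -1037.32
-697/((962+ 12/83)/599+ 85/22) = -762360478/5982821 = -127.42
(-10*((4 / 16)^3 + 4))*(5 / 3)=-6425 / 96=-66.93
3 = 3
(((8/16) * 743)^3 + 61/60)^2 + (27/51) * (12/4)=643523393771392012793/244800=2628772033379869.33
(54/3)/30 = 3/5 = 0.60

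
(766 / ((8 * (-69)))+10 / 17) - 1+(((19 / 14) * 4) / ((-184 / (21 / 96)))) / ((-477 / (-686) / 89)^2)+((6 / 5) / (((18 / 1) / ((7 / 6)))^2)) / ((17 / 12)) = -1530577878407 / 14234214240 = -107.53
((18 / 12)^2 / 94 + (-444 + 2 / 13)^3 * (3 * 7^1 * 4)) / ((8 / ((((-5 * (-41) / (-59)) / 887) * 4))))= 1243793925661706535 / 86461651952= 14385498.05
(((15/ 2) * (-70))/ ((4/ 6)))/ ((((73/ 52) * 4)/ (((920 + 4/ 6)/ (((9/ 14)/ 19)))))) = -835712150/ 219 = -3816037.21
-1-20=-21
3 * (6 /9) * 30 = 60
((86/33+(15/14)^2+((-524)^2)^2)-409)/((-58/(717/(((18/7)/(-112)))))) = 116544842094238843/2871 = 40593814731535.65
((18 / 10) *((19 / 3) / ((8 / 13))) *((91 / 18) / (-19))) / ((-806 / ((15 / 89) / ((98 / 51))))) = 663 / 1236032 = 0.00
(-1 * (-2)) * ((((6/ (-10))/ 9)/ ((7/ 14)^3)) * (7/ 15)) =-112/ 225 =-0.50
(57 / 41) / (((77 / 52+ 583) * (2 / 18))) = 2964 / 138457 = 0.02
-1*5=-5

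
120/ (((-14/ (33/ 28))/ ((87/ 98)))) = -43065/ 4802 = -8.97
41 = 41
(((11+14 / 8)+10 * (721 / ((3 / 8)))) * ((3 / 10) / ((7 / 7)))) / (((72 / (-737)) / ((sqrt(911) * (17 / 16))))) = -2892607817 * sqrt(911) / 46080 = -1894681.76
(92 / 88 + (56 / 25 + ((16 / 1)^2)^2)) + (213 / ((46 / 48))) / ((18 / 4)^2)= 7462897249 / 113850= 65550.26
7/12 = 0.58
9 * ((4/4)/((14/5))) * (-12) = -270/7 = -38.57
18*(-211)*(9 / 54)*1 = -633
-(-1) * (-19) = -19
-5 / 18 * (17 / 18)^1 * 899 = -76415 / 324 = -235.85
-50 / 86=-25 / 43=-0.58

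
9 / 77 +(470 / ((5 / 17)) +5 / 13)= 1600100 / 1001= 1598.50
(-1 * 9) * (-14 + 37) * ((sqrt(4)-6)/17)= 828/17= 48.71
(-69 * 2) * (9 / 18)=-69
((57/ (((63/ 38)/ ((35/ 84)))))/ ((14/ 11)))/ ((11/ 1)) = 1805/ 1764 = 1.02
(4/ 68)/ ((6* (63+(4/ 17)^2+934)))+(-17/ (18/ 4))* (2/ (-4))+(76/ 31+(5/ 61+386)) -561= -1673026999141/ 9808015662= -170.58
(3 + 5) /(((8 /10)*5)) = 2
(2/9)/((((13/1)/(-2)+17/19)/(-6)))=152/639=0.24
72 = 72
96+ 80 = 176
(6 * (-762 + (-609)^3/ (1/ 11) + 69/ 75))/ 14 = -186339943506/ 175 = -1064799677.18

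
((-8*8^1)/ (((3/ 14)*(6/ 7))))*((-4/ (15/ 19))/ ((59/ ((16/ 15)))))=3813376/ 119475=31.92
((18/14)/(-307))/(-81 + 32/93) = 837/16119649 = 0.00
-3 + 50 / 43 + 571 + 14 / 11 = 269816 / 473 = 570.44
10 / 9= 1.11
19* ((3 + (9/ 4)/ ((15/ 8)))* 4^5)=408576/ 5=81715.20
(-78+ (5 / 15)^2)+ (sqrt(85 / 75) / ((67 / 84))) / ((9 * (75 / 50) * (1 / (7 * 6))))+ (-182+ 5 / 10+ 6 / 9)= -4657 / 18+ 784 * sqrt(255) / 3015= -254.57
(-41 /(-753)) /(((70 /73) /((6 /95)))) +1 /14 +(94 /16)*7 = 275076019 /6676600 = 41.20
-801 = -801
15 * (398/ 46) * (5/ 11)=14925/ 253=58.99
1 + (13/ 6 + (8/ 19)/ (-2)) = 337/ 114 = 2.96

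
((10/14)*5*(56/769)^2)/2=5600/591361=0.01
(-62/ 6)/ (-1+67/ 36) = -12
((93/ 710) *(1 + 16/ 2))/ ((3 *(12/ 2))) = 0.07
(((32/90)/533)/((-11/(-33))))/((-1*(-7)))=16/55965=0.00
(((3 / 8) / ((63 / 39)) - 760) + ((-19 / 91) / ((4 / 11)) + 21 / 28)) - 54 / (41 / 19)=-23419231 / 29848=-784.62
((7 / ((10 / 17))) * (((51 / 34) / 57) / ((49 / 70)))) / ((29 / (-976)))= -15.06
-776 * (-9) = 6984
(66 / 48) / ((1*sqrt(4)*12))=11 / 192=0.06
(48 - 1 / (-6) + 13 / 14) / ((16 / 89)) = 273.09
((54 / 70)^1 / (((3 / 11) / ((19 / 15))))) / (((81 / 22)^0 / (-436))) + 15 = -270747 / 175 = -1547.13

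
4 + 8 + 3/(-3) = 11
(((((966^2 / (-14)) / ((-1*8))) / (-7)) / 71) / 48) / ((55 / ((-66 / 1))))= 4761 / 11360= 0.42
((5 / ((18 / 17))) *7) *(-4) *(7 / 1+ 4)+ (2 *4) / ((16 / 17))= -26027 / 18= -1445.94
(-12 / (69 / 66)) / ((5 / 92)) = -1056 / 5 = -211.20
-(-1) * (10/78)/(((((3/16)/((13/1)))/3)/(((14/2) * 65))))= 36400/3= 12133.33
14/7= 2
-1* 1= -1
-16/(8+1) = -16/9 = -1.78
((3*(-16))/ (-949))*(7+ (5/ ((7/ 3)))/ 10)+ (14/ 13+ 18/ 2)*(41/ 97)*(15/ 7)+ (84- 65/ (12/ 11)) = 33.91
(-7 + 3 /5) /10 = -16 /25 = -0.64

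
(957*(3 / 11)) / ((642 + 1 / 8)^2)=16704 / 26388769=0.00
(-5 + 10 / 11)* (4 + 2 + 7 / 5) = -333 / 11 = -30.27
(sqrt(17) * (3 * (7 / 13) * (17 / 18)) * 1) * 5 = 595 * sqrt(17) / 78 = 31.45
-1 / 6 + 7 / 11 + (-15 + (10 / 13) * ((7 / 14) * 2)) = -11807 / 858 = -13.76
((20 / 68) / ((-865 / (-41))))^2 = 1681 / 8649481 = 0.00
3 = 3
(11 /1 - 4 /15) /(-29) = -161 /435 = -0.37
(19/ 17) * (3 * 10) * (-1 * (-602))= 343140/ 17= 20184.71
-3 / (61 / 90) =-270 / 61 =-4.43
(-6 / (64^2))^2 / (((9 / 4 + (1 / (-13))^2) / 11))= 16731 / 1599078400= 0.00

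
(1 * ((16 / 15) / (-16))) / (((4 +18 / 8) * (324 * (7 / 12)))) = -4 / 70875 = -0.00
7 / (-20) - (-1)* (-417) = -8347 / 20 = -417.35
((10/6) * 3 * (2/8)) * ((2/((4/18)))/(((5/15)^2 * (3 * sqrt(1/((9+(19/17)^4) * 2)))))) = 135 * sqrt(441005)/578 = 155.11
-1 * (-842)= 842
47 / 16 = 2.94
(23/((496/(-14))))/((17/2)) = -161/2108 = -0.08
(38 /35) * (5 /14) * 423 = 8037 /49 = 164.02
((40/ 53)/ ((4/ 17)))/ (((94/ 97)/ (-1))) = -8245/ 2491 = -3.31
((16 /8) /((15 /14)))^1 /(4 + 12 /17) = 119 /300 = 0.40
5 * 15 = 75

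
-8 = -8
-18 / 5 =-3.60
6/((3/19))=38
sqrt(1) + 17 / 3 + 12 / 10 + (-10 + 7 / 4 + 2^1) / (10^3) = 3773 / 480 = 7.86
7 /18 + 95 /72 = 41 /24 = 1.71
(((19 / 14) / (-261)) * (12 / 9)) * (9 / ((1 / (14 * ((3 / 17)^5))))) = -6156 / 41175853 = -0.00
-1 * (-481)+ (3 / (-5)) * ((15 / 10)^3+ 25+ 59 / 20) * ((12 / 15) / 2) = 473.48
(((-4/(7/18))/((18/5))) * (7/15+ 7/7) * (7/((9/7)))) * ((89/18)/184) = -6853/11178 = -0.61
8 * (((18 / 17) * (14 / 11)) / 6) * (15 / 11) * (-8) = -40320 / 2057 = -19.60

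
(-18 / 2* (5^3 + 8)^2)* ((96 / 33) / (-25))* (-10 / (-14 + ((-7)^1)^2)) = -1455552 / 275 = -5292.92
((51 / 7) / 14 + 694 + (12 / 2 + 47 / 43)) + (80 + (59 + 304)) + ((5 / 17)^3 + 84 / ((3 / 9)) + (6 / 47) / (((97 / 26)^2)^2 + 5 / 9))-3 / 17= 1085779647289399681275 / 777521209056904186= 1396.46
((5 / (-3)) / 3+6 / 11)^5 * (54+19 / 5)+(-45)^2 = 96287742552086 / 47549502495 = 2025.00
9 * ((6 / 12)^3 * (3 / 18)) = 3 / 16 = 0.19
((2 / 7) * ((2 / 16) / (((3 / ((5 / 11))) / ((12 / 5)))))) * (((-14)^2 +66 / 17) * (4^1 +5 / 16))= 117231 / 10472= 11.19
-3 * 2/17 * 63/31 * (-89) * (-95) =-3195990/527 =-6064.50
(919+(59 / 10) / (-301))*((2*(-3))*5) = -8298393 / 301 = -27569.41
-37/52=-0.71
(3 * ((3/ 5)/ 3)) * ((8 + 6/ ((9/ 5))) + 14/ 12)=15/ 2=7.50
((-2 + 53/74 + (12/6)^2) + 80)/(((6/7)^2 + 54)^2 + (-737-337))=14696521/341469300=0.04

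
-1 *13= -13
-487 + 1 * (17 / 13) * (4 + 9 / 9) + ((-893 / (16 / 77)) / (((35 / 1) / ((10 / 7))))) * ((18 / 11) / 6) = -384603 / 728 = -528.30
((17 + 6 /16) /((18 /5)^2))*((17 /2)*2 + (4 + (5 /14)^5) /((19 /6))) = 324293390525 /13243378176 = 24.49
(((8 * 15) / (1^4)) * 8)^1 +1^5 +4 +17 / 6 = 967.83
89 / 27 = 3.30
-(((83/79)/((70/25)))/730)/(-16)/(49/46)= 1909/63298592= 0.00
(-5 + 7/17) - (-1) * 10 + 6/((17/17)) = 194/17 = 11.41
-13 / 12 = -1.08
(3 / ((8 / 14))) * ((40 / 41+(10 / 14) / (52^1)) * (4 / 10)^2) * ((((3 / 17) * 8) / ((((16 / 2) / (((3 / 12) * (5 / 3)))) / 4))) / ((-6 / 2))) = -2953 / 36244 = -0.08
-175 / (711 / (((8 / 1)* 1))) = -1400 / 711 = -1.97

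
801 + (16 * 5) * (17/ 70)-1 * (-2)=5757/ 7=822.43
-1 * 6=-6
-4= -4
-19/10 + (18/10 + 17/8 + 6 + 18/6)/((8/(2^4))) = 479/20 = 23.95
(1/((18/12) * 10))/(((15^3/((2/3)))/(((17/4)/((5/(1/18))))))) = 17/27337500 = 0.00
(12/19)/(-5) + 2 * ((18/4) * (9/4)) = 7647/380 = 20.12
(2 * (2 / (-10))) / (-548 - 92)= 1 / 1600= 0.00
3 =3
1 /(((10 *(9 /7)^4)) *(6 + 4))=0.00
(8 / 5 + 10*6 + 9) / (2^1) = 353 / 10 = 35.30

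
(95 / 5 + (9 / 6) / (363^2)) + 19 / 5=10014449 / 439230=22.80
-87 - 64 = -151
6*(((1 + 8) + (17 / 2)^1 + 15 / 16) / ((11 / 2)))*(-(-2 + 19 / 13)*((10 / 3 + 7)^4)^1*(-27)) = -1907070865 / 572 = -3334039.97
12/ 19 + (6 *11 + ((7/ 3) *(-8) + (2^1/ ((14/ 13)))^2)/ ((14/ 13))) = 2052889/ 39102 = 52.50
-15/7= -2.14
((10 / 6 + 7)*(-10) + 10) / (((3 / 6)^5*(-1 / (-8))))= -58880 / 3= -19626.67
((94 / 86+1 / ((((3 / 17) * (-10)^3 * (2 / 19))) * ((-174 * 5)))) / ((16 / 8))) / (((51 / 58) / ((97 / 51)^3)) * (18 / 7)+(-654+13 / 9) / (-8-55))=14107455805923711 / 275845961256400000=0.05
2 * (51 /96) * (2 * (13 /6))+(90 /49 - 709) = -1652419 /2352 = -702.56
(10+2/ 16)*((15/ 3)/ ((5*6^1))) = 27/ 16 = 1.69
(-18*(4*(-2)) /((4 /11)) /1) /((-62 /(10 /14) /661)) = -654390 /217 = -3015.62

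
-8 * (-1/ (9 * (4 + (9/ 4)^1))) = 32/ 225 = 0.14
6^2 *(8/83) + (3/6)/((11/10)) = 3583/913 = 3.92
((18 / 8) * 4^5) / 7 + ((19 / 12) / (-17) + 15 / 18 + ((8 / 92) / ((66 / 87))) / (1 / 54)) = 121417717 / 361284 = 336.07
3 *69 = 207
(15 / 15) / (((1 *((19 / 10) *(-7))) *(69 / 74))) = -740 / 9177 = -0.08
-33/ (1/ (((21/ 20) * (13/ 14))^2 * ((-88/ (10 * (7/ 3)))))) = 1656369/ 14000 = 118.31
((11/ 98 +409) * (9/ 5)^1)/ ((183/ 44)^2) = 38810024/ 911645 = 42.57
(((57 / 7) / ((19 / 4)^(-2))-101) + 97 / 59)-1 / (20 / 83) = 2650379 / 33040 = 80.22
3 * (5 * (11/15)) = 11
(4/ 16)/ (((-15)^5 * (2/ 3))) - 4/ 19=-8100019/ 38475000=-0.21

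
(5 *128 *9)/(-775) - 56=-9832/155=-63.43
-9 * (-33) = 297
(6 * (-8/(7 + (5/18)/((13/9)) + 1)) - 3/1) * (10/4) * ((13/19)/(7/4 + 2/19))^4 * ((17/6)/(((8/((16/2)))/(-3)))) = 97728887360/28063045431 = 3.48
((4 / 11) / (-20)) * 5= -1 / 11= -0.09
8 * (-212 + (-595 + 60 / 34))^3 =-20521313614152 / 4913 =-4176941505.02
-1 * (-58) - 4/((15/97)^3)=-3454942/3375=-1023.69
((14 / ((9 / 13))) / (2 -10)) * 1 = -91 / 36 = -2.53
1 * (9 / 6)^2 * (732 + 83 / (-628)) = 4136517 / 2512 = 1646.70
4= 4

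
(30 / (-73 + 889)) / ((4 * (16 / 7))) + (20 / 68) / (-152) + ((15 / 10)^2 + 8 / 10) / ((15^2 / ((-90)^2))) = 90793149 / 826880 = 109.80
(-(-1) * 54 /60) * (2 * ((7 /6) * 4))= 42 /5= 8.40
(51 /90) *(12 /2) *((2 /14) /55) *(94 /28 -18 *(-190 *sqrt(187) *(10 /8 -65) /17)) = 799 /26950 -8721 *sqrt(187) /77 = -1548.77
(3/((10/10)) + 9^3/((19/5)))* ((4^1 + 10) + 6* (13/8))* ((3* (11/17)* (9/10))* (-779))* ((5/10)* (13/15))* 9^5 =-109580927125527/680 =-161148422243.42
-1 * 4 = -4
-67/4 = -16.75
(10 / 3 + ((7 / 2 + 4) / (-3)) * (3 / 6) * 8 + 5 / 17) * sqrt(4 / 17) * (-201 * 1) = 43550 * sqrt(17) / 289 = 621.32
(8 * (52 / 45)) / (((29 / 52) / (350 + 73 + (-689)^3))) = -7075445308672 / 1305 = -5421797171.40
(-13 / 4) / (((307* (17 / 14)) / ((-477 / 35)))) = 6201 / 52190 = 0.12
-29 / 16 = -1.81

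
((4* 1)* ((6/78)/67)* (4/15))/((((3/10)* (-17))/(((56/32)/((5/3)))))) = -56/222105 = -0.00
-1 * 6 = -6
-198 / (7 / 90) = -17820 / 7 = -2545.71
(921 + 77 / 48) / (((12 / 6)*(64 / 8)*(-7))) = -44285 / 5376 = -8.24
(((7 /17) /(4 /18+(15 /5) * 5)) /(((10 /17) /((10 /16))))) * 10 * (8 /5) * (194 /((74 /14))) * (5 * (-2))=-168.78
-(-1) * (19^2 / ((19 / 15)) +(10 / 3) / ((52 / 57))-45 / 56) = 209555 / 728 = 287.85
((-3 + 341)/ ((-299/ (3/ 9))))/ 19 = -26/ 1311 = -0.02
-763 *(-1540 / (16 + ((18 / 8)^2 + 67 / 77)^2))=356694711296 / 15541333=22951.36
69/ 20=3.45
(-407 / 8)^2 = 2588.27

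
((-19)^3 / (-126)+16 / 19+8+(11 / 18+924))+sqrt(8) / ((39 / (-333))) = 394168 / 399 - 222 * sqrt(2) / 13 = 963.74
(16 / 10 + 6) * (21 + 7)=1064 / 5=212.80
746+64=810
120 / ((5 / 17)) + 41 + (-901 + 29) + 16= -407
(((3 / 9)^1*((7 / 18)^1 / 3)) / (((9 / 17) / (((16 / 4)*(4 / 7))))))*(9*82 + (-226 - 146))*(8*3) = 132736 / 81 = 1638.72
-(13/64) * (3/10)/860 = -39/550400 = -0.00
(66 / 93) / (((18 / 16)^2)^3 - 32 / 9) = -0.46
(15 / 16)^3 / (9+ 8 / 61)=205875 / 2281472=0.09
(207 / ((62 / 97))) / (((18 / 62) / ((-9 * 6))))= -60237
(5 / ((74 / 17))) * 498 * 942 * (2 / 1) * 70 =2791240200 / 37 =75438924.32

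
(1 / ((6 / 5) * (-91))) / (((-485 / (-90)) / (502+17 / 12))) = -0.86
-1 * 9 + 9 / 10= -81 / 10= -8.10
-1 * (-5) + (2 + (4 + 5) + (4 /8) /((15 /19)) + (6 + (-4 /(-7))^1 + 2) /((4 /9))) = 7543 /210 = 35.92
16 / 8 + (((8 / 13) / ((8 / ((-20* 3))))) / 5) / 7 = 170 / 91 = 1.87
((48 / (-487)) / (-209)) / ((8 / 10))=60 / 101783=0.00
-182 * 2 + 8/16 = -727/2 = -363.50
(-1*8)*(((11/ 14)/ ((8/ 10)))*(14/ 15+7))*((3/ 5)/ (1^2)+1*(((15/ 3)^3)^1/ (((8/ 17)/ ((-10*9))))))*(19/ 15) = 566245163/ 300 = 1887483.88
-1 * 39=-39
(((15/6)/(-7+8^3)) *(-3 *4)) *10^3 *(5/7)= -30000/707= -42.43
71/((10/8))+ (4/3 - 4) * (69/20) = 238/5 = 47.60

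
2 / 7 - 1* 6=-5.71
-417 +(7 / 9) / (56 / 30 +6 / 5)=-57511 / 138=-416.75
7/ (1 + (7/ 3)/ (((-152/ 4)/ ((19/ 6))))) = 252/ 29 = 8.69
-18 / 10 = -9 / 5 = -1.80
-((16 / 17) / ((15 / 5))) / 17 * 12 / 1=-64 / 289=-0.22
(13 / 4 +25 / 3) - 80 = -821 / 12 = -68.42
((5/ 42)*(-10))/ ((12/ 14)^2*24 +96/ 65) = -11375/ 182592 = -0.06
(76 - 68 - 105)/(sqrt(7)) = -36.66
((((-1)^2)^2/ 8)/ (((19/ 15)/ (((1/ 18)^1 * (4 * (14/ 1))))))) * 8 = 140/ 57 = 2.46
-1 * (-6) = 6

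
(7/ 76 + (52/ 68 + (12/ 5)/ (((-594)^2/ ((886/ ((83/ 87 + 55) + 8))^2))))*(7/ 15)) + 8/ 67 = 5837664738867782/ 10259872950638025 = 0.57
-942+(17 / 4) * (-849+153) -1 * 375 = -4275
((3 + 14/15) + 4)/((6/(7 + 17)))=476/15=31.73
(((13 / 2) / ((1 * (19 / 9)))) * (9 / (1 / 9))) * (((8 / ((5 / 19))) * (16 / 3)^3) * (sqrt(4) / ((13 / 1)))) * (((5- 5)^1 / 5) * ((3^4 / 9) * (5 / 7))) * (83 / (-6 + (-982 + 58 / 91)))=0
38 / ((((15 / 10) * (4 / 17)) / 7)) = 2261 / 3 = 753.67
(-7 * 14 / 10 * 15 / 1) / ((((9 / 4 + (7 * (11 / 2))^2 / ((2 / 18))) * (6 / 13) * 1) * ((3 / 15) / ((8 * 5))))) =-25480 / 5337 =-4.77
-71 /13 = -5.46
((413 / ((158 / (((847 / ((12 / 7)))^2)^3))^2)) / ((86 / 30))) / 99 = 354245853096662502487726766415490905598630902515 / 28713017575143899136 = 12337465129521035788073510000.00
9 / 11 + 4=53 / 11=4.82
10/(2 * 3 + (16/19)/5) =475/293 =1.62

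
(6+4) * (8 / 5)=16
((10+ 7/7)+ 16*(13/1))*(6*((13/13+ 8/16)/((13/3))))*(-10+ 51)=242433/13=18648.69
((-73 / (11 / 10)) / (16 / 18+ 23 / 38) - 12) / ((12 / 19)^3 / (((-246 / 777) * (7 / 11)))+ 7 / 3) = -3664846008 / 70346353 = -52.10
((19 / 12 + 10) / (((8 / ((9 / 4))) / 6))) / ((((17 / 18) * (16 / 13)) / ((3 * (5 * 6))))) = 1513.45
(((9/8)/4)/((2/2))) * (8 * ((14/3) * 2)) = 21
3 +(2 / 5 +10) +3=82 / 5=16.40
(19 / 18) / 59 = 19 / 1062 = 0.02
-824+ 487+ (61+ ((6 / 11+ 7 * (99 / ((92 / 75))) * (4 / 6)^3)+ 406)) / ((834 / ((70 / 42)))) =-212519827 / 633006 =-335.73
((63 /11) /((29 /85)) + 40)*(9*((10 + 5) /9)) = 271725 /319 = 851.80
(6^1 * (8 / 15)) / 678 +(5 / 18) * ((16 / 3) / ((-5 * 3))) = -4304 / 45765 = -0.09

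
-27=-27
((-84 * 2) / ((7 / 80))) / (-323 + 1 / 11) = 220 / 37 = 5.95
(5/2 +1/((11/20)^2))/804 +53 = 10313509/194568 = 53.01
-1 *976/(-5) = 976/5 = 195.20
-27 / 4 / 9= -3 / 4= -0.75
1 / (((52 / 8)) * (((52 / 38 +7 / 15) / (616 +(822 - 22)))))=807120 / 6799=118.71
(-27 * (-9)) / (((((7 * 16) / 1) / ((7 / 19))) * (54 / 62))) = 279 / 304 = 0.92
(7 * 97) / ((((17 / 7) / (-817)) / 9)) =-34948809 / 17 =-2055812.29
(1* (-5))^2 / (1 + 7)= 25 / 8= 3.12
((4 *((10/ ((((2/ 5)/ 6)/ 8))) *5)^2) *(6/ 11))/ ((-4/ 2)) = -432000000/ 11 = -39272727.27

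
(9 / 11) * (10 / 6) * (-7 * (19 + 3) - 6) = -2400 / 11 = -218.18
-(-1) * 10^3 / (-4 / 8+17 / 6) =428.57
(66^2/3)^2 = 2108304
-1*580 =-580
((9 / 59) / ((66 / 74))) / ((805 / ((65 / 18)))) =481 / 626934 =0.00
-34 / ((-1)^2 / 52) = -1768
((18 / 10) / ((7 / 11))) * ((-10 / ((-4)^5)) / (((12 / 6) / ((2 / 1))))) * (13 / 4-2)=495 / 14336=0.03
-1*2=-2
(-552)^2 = 304704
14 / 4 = 7 / 2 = 3.50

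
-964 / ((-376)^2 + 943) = -0.01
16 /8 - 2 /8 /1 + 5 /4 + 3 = 6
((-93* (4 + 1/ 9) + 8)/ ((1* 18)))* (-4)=2246/ 27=83.19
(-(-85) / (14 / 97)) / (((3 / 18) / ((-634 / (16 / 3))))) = -23522985 / 56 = -420053.30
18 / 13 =1.38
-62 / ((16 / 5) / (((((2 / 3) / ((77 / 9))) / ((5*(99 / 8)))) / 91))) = -0.00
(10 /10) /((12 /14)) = 7 /6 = 1.17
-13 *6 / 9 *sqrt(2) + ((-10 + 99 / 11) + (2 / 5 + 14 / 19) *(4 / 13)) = -26 *sqrt(2) / 3 - 803 / 1235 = -12.91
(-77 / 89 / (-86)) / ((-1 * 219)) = -77 / 1676226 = -0.00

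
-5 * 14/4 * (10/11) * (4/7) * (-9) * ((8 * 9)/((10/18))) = 116640/11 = 10603.64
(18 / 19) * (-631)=-597.79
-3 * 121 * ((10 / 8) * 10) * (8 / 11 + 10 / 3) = -18425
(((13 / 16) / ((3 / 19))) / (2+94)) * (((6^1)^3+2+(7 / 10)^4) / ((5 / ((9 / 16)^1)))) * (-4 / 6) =-0.88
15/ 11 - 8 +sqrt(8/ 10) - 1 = -84/ 11 +2 * sqrt(5)/ 5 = -6.74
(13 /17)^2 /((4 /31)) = 5239 /1156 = 4.53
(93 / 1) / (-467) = -0.20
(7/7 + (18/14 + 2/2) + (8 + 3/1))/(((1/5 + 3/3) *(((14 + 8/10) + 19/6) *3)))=2500/11319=0.22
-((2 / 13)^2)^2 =-0.00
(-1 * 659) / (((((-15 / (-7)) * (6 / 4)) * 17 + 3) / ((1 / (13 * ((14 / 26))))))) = -1318 / 807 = -1.63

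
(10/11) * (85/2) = 425/11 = 38.64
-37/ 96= -0.39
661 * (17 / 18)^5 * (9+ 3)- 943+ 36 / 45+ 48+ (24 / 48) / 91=362963525191 / 71646120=5066.06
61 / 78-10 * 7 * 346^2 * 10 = -6536493539 / 78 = -83801199.22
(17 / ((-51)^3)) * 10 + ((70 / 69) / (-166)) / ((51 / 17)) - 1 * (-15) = 223389470 / 14895927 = 15.00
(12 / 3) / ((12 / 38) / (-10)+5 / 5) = 95 / 23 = 4.13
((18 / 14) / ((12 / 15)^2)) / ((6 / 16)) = 75 / 14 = 5.36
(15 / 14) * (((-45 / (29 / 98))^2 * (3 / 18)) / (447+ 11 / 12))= 333396 / 36163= 9.22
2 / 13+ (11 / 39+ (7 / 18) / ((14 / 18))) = 73 / 78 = 0.94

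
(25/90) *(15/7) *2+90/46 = 1520/483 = 3.15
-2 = -2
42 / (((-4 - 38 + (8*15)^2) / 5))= 35 / 2393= 0.01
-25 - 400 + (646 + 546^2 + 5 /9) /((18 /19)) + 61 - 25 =51025379 /162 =314971.48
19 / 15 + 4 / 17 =1.50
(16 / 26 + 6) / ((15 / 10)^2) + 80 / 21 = 5528 / 819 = 6.75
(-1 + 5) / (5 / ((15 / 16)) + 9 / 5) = 60 / 107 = 0.56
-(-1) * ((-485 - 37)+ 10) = -512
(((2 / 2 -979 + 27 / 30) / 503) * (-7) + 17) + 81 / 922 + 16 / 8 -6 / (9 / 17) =74268643 / 3478245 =21.35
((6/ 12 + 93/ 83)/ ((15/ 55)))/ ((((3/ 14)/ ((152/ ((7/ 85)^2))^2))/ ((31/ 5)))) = 22125828072392000/ 256221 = 86354467714.95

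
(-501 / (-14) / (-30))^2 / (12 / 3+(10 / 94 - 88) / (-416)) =34080358 / 100865275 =0.34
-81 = -81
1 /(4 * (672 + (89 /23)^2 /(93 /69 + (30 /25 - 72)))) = 183701 /493629868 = 0.00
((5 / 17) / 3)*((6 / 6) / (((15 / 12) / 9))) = 12 / 17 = 0.71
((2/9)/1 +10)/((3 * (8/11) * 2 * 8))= 253/864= 0.29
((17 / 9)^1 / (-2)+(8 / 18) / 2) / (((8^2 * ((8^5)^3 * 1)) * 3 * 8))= -13 / 972777519512027136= -0.00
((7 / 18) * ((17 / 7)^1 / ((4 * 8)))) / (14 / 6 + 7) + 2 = 2.00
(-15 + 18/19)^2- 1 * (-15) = 76704/361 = 212.48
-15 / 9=-5 / 3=-1.67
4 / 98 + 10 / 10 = 51 / 49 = 1.04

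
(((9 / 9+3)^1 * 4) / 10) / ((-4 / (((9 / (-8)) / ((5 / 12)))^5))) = 14348907 / 250000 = 57.40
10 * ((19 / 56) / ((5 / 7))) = 19 / 4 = 4.75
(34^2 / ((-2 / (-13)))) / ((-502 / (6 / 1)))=-22542 / 251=-89.81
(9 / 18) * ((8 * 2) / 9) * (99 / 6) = 44 / 3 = 14.67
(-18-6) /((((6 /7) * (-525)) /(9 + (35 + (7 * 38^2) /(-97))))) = -4672 /1455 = -3.21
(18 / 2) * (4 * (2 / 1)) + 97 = 169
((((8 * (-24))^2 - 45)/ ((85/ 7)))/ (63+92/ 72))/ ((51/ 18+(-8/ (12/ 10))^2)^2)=1503098856/ 71221547345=0.02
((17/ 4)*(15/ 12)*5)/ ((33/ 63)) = 8925/ 176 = 50.71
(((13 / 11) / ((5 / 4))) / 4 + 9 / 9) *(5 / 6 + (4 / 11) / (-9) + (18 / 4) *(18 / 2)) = 277984 / 5445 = 51.05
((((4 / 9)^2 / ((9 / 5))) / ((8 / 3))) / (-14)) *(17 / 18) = -85 / 30618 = -0.00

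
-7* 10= -70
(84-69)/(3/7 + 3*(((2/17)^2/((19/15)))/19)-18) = -3651515/4277069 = -0.85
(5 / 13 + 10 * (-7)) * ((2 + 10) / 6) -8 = -1914 / 13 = -147.23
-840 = -840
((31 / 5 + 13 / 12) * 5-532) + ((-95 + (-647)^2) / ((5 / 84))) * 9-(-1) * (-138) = 3796720993 / 60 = 63278683.22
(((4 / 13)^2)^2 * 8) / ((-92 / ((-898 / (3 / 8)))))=3678208 / 1970709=1.87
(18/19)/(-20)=-0.05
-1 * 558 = -558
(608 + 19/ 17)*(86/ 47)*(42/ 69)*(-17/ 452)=-3116855/ 122153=-25.52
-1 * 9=-9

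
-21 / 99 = -7 / 33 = -0.21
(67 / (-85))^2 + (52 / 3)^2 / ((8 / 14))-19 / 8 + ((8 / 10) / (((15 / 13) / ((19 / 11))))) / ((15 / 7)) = 15008843107 / 28611000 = 524.58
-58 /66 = -29 /33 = -0.88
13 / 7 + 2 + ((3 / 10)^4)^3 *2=13500003720087 / 3500000000000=3.86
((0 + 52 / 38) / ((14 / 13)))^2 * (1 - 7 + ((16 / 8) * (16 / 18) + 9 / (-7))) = -9910667 / 1114407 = -8.89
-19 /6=-3.17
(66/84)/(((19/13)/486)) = 34749/133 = 261.27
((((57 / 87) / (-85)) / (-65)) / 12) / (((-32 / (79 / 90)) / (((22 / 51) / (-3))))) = 16511 / 423609264000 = 0.00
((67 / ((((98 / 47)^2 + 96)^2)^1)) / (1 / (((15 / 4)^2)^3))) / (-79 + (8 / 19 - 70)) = -23585556888421875 / 189389360303243264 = -0.12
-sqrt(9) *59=-177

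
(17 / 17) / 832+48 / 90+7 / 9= 49133 / 37440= 1.31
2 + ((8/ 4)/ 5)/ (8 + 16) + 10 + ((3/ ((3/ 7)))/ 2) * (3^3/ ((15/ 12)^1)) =5257/ 60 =87.62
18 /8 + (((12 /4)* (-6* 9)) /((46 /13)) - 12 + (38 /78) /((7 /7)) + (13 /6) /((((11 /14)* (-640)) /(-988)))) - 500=-289846899 /526240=-550.79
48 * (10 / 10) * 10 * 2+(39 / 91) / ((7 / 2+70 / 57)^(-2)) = 4200223 / 4332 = 969.58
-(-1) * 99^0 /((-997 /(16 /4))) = -4 /997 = -0.00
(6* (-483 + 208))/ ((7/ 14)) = -3300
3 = 3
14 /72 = 7 /36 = 0.19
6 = 6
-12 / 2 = -6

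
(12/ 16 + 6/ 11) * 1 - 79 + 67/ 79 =-267153/ 3476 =-76.86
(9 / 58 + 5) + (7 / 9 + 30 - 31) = 2575 / 522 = 4.93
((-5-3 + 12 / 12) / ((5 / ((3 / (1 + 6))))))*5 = -3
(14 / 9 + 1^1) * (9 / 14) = 23 / 14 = 1.64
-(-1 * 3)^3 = 27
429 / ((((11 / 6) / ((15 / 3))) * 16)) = 585 / 8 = 73.12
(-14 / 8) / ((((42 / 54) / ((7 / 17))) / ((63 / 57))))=-1.02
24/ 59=0.41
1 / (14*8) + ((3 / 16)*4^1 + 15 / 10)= 253 / 112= 2.26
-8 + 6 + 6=4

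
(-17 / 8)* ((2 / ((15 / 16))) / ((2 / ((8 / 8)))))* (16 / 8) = -68 / 15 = -4.53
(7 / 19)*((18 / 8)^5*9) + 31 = 4323223 / 19456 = 222.21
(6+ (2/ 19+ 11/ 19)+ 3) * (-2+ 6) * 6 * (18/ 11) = 79488/ 209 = 380.33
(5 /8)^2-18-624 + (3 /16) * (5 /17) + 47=-646875 /1088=-594.55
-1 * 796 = -796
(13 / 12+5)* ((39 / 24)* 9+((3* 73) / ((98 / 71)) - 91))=500.59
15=15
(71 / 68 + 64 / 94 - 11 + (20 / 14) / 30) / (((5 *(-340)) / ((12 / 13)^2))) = 142917 / 30901325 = 0.00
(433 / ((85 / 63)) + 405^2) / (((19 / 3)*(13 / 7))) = 293357484 / 20995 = 13972.73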